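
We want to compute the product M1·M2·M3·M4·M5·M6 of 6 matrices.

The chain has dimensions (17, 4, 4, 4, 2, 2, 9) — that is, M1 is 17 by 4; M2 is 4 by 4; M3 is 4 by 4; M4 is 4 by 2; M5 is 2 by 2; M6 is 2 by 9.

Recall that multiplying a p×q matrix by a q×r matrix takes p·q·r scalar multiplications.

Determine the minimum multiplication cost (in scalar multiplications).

522

Adjacent pairs: M1M2 = 17·4·4 = 272; M2M3 = 4·4·4 = 64; M3M4 = 4·4·2 = 32; M4M5 = 4·2·2 = 16; M5M6 = 2·2·9 = 36.
Length 3: M1..M3: k=1: 0+64+17·4·4=336; k=2: 272+0+17·4·4=544 → min 336 | M2..M4: k=2: 0+32+4·4·2=64; k=3: 64+0+4·4·2=96 → min 64 | M3..M5: k=3: 0+16+4·4·2=48; k=4: 32+0+4·2·2=48 → min 48 | M4..M6: k=4: 0+36+4·2·9=108; k=5: 16+0+4·2·9=88 → min 88.
Length 4: M1..M4: k=1: 0+64+17·4·2=200; k=2: 272+32+17·4·2=440; k=3: 336+0+17·4·2=472 → min 200 | M2..M5: k=2: 0+48+4·4·2=80; k=3: 64+16+4·4·2=112; k=4: 64+0+4·2·2=80 → min 80 | M3..M6: k=3: 0+88+4·4·9=232; k=4: 32+36+4·2·9=140; k=5: 48+0+4·2·9=120 → min 120.
Length 5: M1..M5: k=1: 0+80+17·4·2=216; k=2: 272+48+17·4·2=456; k=3: 336+16+17·4·2=488; k=4: 200+0+17·2·2=268 → min 216 | M2..M6: k=2: 0+120+4·4·9=264; k=3: 64+88+4·4·9=296; k=4: 64+36+4·2·9=172; k=5: 80+0+4·2·9=152 → min 152.
Length 6: M1..M6: k=1: 0+152+17·4·9=764; k=2: 272+120+17·4·9=1004; k=3: 336+88+17·4·9=1036; k=4: 200+36+17·2·9=542; k=5: 216+0+17·2·9=522 → min 522.
Optimal order: ((M1·(M2·(M3·(M4·M5))))·M6) with cost 522.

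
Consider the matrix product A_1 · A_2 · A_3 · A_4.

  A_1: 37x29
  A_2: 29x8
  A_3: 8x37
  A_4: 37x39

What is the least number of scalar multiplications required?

31672

Adjacent pairs: A_1A_2 = 37·29·8 = 8584; A_2A_3 = 29·8·37 = 8584; A_3A_4 = 8·37·39 = 11544.
Length 3: A_1..A_3: k=1: 0+8584+37·29·37=48285; k=2: 8584+0+37·8·37=19536 → min 19536 | A_2..A_4: k=2: 0+11544+29·8·39=20592; k=3: 8584+0+29·37·39=50431 → min 20592.
Length 4: A_1..A_4: k=1: 0+20592+37·29·39=62439; k=2: 8584+11544+37·8·39=31672; k=3: 19536+0+37·37·39=72927 → min 31672.
Optimal order: ((A_1 · A_2) · (A_3 · A_4)) with cost 31672.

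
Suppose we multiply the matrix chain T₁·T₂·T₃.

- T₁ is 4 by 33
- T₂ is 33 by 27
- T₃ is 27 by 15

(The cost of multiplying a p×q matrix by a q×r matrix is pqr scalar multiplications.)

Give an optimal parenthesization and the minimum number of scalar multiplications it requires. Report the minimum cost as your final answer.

5184

(T₁·(T₂·T₃)): cost 15345.
((T₁·T₂)·T₃): cost 5184.
Optimal: ((T₁·T₂)·T₃) with cost 5184.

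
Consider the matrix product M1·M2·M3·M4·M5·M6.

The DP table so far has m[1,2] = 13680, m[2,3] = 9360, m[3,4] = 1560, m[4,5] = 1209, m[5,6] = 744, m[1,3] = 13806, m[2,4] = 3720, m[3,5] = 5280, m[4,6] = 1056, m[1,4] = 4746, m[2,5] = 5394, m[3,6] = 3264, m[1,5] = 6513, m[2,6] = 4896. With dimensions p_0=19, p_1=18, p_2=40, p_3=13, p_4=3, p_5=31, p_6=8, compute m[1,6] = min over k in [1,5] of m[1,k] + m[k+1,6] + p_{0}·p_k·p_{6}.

m[1,6] = min over k∈[1,5] of m[1,k]+m[k+1,6]+p_{0}·p_k·p_{6}.
k=1: 0 + 4896 + 19·18·8 = 7632; k=2: 13680 + 3264 + 19·40·8 = 23024; k=3: 13806 + 1056 + 19·13·8 = 16838; k=4: 4746 + 744 + 19·3·8 = 5946; k=5: 6513 + 0 + 19·31·8 = 11225.
Minimum: 5946 at k=4.

5946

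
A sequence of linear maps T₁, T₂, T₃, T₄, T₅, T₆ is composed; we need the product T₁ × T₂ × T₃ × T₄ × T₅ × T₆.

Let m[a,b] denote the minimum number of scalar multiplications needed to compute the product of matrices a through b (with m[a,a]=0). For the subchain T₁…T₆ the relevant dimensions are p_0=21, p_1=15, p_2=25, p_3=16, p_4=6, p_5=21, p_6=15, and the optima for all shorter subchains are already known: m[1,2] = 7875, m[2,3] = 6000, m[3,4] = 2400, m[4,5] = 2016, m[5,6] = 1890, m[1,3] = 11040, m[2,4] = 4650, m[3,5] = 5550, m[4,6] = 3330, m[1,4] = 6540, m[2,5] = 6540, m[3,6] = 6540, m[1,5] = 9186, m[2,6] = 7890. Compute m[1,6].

m[1,6] = min over k∈[1,5] of m[1,k]+m[k+1,6]+p_{0}·p_k·p_{6}.
k=1: 0 + 7890 + 21·15·15 = 12615; k=2: 7875 + 6540 + 21·25·15 = 22290; k=3: 11040 + 3330 + 21·16·15 = 19410; k=4: 6540 + 1890 + 21·6·15 = 10320; k=5: 9186 + 0 + 21·21·15 = 15801.
Minimum: 10320 at k=4.

10320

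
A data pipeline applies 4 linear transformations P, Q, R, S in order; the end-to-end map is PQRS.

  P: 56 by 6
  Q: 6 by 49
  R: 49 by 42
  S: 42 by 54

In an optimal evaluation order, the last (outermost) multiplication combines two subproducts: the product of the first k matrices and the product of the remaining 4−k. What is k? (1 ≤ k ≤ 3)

1

Adjacent pairs: PQ = 56·6·49 = 16464; QR = 6·49·42 = 12348; RS = 49·42·54 = 111132.
Length 3: P..R: k=1: 0+12348+56·6·42=26460; k=2: 16464+0+56·49·42=131712 → min 26460 | Q..S: k=2: 0+111132+6·49·54=127008; k=3: 12348+0+6·42·54=25956 → min 25956.
Top-level splits: k=1: (P..P)·(Q..S) → 0+25956+56·6·54 = 44100; k=2: (P..Q)·(R..S) → 16464+111132+56·49·54 = 275772; k=3: (P..R)·(S..S) → 26460+0+56·42·54 = 153468.
Best split is after P, i.e. k = 1.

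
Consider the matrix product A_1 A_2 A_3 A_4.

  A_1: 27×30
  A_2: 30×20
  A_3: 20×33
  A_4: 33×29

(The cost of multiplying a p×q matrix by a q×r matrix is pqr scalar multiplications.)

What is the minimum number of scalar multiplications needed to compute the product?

51000

Adjacent pairs: A_1A_2 = 27·30·20 = 16200; A_2A_3 = 30·20·33 = 19800; A_3A_4 = 20·33·29 = 19140.
Length 3: A_1..A_3: k=1: 0+19800+27·30·33=46530; k=2: 16200+0+27·20·33=34020 → min 34020 | A_2..A_4: k=2: 0+19140+30·20·29=36540; k=3: 19800+0+30·33·29=48510 → min 36540.
Length 4: A_1..A_4: k=1: 0+36540+27·30·29=60030; k=2: 16200+19140+27·20·29=51000; k=3: 34020+0+27·33·29=59859 → min 51000.
Optimal order: ((A_1 A_2) (A_3 A_4)) with cost 51000.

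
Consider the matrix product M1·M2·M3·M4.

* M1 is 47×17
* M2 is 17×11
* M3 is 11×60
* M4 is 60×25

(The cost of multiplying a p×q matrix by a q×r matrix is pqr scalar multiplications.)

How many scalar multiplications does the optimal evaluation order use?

Adjacent pairs: M1M2 = 47·17·11 = 8789; M2M3 = 17·11·60 = 11220; M3M4 = 11·60·25 = 16500.
Length 3: M1..M3: k=1: 0+11220+47·17·60=59160; k=2: 8789+0+47·11·60=39809 → min 39809 | M2..M4: k=2: 0+16500+17·11·25=21175; k=3: 11220+0+17·60·25=36720 → min 21175.
Length 4: M1..M4: k=1: 0+21175+47·17·25=41150; k=2: 8789+16500+47·11·25=38214; k=3: 39809+0+47·60·25=110309 → min 38214.
Optimal order: ((M1·M2)·(M3·M4)) with cost 38214.

38214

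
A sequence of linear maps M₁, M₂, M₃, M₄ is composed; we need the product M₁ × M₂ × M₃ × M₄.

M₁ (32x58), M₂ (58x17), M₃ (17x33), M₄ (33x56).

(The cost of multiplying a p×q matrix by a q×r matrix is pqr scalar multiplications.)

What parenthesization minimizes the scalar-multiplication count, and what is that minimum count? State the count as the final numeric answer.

Adjacent pairs: M₁M₂ = 32·58·17 = 31552; M₂M₃ = 58·17·33 = 32538; M₃M₄ = 17·33·56 = 31416.
Length 3: M₁..M₃: k=1: 0+32538+32·58·33=93786; k=2: 31552+0+32·17·33=49504 → min 49504 | M₂..M₄: k=2: 0+31416+58·17·56=86632; k=3: 32538+0+58·33·56=139722 → min 86632.
Length 4: M₁..M₄: k=1: 0+86632+32·58·56=190568; k=2: 31552+31416+32·17·56=93432; k=3: 49504+0+32·33·56=108640 → min 93432.
Optimal parenthesization: ((M₁ × M₂) × (M₃ × M₄)) with cost 93432.

93432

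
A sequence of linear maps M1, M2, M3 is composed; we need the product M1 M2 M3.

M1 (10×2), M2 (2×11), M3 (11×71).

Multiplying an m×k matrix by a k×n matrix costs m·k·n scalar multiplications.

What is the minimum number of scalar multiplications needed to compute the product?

2982

Order (M1 (M2 M3)): (M2 M3): 2×11 by 11×71 → 2×71, cost 2·11·71 = 1562; (M1 (M2 M3)): 10×2 by 2×71 → 10×71, cost 10·2·71 = 1420; cumulative 2982. Total 2982.
Order ((M1 M2) M3): (M1 M2): 10×2 by 2×11 → 10×11, cost 10·2·11 = 220; ((M1 M2) M3): 10×11 by 11×71 → 10×71, cost 10·11·71 = 7810; cumulative 8030. Total 8030.
Minimum: 2982.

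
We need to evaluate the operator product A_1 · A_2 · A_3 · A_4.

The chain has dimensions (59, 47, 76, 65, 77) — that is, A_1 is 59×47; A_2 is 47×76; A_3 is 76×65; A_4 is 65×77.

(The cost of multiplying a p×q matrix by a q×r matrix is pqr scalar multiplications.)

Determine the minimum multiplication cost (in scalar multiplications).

Adjacent pairs: A_1A_2 = 59·47·76 = 210748; A_2A_3 = 47·76·65 = 232180; A_3A_4 = 76·65·77 = 380380.
Length 3: A_1..A_3: k=1: 0+232180+59·47·65=412425; k=2: 210748+0+59·76·65=502208 → min 412425 | A_2..A_4: k=2: 0+380380+47·76·77=655424; k=3: 232180+0+47·65·77=467415 → min 467415.
Length 4: A_1..A_4: k=1: 0+467415+59·47·77=680936; k=2: 210748+380380+59·76·77=936396; k=3: 412425+0+59·65·77=707720 → min 680936.
Optimal order: (A_1 · ((A_2 · A_3) · A_4)) with cost 680936.

680936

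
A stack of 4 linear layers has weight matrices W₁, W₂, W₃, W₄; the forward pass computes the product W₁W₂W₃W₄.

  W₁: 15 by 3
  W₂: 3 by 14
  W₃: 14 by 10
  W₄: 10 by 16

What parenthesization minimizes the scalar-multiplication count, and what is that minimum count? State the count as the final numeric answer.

Adjacent pairs: W₁W₂ = 15·3·14 = 630; W₂W₃ = 3·14·10 = 420; W₃W₄ = 14·10·16 = 2240.
Length 3: W₁..W₃: k=1: 0+420+15·3·10=870; k=2: 630+0+15·14·10=2730 → min 870 | W₂..W₄: k=2: 0+2240+3·14·16=2912; k=3: 420+0+3·10·16=900 → min 900.
Length 4: W₁..W₄: k=1: 0+900+15·3·16=1620; k=2: 630+2240+15·14·16=6230; k=3: 870+0+15·10·16=3270 → min 1620.
Optimal parenthesization: (W₁((W₂W₃)W₄)) with cost 1620.

1620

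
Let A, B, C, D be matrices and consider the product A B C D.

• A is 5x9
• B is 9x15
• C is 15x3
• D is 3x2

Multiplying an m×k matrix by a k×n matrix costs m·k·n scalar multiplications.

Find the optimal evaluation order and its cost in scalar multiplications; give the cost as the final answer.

Adjacent pairs: AB = 5·9·15 = 675; BC = 9·15·3 = 405; CD = 15·3·2 = 90.
Length 3: A..C: k=1: 0+405+5·9·3=540; k=2: 675+0+5·15·3=900 → min 540 | B..D: k=2: 0+90+9·15·2=360; k=3: 405+0+9·3·2=459 → min 360.
Length 4: A..D: k=1: 0+360+5·9·2=450; k=2: 675+90+5·15·2=915; k=3: 540+0+5·3·2=570 → min 450.
Optimal parenthesization: (A (B (C D))) with cost 450.

450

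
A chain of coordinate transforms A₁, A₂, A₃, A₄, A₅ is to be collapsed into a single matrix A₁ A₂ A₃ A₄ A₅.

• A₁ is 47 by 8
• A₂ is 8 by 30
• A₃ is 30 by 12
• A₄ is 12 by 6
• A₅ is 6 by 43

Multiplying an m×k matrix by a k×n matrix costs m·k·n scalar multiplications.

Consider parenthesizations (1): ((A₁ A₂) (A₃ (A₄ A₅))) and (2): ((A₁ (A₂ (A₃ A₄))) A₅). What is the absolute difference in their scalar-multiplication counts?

72504

Order (1) = ((A₁ A₂) (A₃ (A₄ A₅))): (A₁ A₂): 47×8 by 8×30 → 47×30, cost 47·8·30 = 11280; (A₄ A₅): 12×6 by 6×43 → 12×43, cost 12·6·43 = 3096; (A₃ (A₄ A₅)): 30×12 by 12×43 → 30×43, cost 30·12·43 = 15480; cumulative 18576; ((A₁ A₂) (A₃ (A₄ A₅))): 47×30 by 30×43 → 47×43, cost 47·30·43 = 60630; cumulative 90486. Total 90486.
Order (2) = ((A₁ (A₂ (A₃ A₄))) A₅): (A₃ A₄): 30×12 by 12×6 → 30×6, cost 30·12·6 = 2160; (A₂ (A₃ A₄)): 8×30 by 30×6 → 8×6, cost 8·30·6 = 1440; cumulative 3600; (A₁ (A₂ (A₃ A₄))): 47×8 by 8×6 → 47×6, cost 47·8·6 = 2256; cumulative 5856; ((A₁ (A₂ (A₃ A₄))) A₅): 47×6 by 6×43 → 47×43, cost 47·6·43 = 12126; cumulative 17982. Total 17982.
Difference: |90486 − 17982| = 72504.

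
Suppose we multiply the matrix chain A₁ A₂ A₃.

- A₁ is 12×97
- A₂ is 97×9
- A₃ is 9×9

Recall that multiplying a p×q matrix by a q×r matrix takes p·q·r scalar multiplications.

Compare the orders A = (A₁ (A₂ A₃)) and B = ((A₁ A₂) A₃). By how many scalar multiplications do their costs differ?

6885

Order A = (A₁ (A₂ A₃)): (A₂ A₃): 97×9 by 9×9 → 97×9, cost 97·9·9 = 7857; (A₁ (A₂ A₃)): 12×97 by 97×9 → 12×9, cost 12·97·9 = 10476; cumulative 18333. Total 18333.
Order B = ((A₁ A₂) A₃): (A₁ A₂): 12×97 by 97×9 → 12×9, cost 12·97·9 = 10476; ((A₁ A₂) A₃): 12×9 by 9×9 → 12×9, cost 12·9·9 = 972; cumulative 11448. Total 11448.
Difference: |18333 − 11448| = 6885.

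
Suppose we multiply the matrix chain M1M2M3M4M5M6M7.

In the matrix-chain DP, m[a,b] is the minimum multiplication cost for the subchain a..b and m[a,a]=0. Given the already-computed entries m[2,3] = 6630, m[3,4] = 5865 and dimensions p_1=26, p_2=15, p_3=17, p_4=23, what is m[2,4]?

m[2,4] = min over k∈[2,3] of m[2,k]+m[k+1,4]+p_{1}·p_k·p_{4}.
k=2: 0 + 5865 + 26·15·23 = 14835; k=3: 6630 + 0 + 26·17·23 = 16796.
Minimum: 14835 at k=2.

14835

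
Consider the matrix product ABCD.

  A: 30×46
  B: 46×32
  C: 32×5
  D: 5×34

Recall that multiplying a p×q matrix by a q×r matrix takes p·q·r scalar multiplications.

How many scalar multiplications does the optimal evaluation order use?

19360

Adjacent pairs: AB = 30·46·32 = 44160; BC = 46·32·5 = 7360; CD = 32·5·34 = 5440.
Length 3: A..C: k=1: 0+7360+30·46·5=14260; k=2: 44160+0+30·32·5=48960 → min 14260 | B..D: k=2: 0+5440+46·32·34=55488; k=3: 7360+0+46·5·34=15180 → min 15180.
Length 4: A..D: k=1: 0+15180+30·46·34=62100; k=2: 44160+5440+30·32·34=82240; k=3: 14260+0+30·5·34=19360 → min 19360.
Optimal order: ((A(BC))D) with cost 19360.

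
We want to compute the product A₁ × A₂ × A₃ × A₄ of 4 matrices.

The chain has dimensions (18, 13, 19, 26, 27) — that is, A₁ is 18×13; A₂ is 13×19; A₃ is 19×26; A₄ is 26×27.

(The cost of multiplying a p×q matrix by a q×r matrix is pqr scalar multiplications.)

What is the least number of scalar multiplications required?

21866

Adjacent pairs: A₁A₂ = 18·13·19 = 4446; A₂A₃ = 13·19·26 = 6422; A₃A₄ = 19·26·27 = 13338.
Length 3: A₁..A₃: k=1: 0+6422+18·13·26=12506; k=2: 4446+0+18·19·26=13338 → min 12506 | A₂..A₄: k=2: 0+13338+13·19·27=20007; k=3: 6422+0+13·26·27=15548 → min 15548.
Length 4: A₁..A₄: k=1: 0+15548+18·13·27=21866; k=2: 4446+13338+18·19·27=27018; k=3: 12506+0+18·26·27=25142 → min 21866.
Optimal order: (A₁ × ((A₂ × A₃) × A₄)) with cost 21866.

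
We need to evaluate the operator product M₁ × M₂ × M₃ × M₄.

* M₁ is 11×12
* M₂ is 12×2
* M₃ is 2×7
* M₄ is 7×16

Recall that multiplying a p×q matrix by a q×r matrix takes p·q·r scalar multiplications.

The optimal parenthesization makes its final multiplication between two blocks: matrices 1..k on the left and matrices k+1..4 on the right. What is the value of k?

Adjacent pairs: M₁M₂ = 11·12·2 = 264; M₂M₃ = 12·2·7 = 168; M₃M₄ = 2·7·16 = 224.
Length 3: M₁..M₃: k=1: 0+168+11·12·7=1092; k=2: 264+0+11·2·7=418 → min 418 | M₂..M₄: k=2: 0+224+12·2·16=608; k=3: 168+0+12·7·16=1512 → min 608.
Top-level splits: k=1: (M₁..M₁)·(M₂..M₄) → 0+608+11·12·16 = 2720; k=2: (M₁..M₂)·(M₃..M₄) → 264+224+11·2·16 = 840; k=3: (M₁..M₃)·(M₄..M₄) → 418+0+11·7·16 = 1650.
Best split is after M₂, i.e. k = 2.

2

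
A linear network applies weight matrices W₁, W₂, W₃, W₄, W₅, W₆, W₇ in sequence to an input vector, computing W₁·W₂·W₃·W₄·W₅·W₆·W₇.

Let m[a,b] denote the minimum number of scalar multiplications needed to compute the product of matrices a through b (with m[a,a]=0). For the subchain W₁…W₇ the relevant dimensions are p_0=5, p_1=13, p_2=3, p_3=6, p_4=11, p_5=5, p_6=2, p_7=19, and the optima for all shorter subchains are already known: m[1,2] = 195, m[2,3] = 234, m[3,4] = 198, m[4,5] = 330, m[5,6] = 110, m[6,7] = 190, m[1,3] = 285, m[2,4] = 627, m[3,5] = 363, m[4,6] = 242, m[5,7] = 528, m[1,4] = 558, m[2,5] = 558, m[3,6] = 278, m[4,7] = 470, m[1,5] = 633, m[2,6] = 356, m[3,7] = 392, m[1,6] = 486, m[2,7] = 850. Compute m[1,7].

676

m[1,7] = min over k∈[1,6] of m[1,k]+m[k+1,7]+p_{0}·p_k·p_{7}.
k=1: 0 + 850 + 5·13·19 = 2085; k=2: 195 + 392 + 5·3·19 = 872; k=3: 285 + 470 + 5·6·19 = 1325; k=4: 558 + 528 + 5·11·19 = 2131; k=5: 633 + 190 + 5·5·19 = 1298; k=6: 486 + 0 + 5·2·19 = 676.
Minimum: 676 at k=6.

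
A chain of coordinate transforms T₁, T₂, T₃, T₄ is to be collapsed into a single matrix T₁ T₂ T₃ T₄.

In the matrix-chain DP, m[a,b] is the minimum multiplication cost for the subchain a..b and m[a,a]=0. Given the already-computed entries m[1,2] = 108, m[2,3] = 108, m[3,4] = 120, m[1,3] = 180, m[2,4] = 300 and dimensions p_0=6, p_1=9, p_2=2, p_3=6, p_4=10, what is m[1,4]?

348

m[1,4] = min over k∈[1,3] of m[1,k]+m[k+1,4]+p_{0}·p_k·p_{4}.
k=1: 0 + 300 + 6·9·10 = 840; k=2: 108 + 120 + 6·2·10 = 348; k=3: 180 + 0 + 6·6·10 = 540.
Minimum: 348 at k=2.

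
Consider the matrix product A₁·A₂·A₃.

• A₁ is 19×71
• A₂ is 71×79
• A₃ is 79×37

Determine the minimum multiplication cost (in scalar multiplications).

162108

Order (A₁·(A₂·A₃)): (A₂·A₃): 71×79 by 79×37 → 71×37, cost 71·79·37 = 207533; (A₁·(A₂·A₃)): 19×71 by 71×37 → 19×37, cost 19·71·37 = 49913; cumulative 257446. Total 257446.
Order ((A₁·A₂)·A₃): (A₁·A₂): 19×71 by 71×79 → 19×79, cost 19·71·79 = 106571; ((A₁·A₂)·A₃): 19×79 by 79×37 → 19×37, cost 19·79·37 = 55537; cumulative 162108. Total 162108.
Minimum: 162108.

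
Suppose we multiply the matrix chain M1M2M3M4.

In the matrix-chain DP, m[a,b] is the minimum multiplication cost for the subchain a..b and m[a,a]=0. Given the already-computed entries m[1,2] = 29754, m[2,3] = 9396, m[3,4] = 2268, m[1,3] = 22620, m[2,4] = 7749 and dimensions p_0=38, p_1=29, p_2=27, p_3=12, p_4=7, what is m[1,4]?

m[1,4] = min over k∈[1,3] of m[1,k]+m[k+1,4]+p_{0}·p_k·p_{4}.
k=1: 0 + 7749 + 38·29·7 = 15463; k=2: 29754 + 2268 + 38·27·7 = 39204; k=3: 22620 + 0 + 38·12·7 = 25812.
Minimum: 15463 at k=1.

15463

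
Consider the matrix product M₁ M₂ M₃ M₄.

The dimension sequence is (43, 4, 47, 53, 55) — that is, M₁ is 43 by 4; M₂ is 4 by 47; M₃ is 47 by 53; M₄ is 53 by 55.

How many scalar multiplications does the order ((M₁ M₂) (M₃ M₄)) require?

256244

(M₁ M₂): 43×4 by 4×47 → 43×47, cost 43·4·47 = 8084
(M₃ M₄): 47×53 by 53×55 → 47×55, cost 47·53·55 = 137005
((M₁ M₂) (M₃ M₄)): 43×47 by 47×55 → 43×55, cost 43·47·55 = 111155; cumulative 256244
Total: 256244 scalar multiplications.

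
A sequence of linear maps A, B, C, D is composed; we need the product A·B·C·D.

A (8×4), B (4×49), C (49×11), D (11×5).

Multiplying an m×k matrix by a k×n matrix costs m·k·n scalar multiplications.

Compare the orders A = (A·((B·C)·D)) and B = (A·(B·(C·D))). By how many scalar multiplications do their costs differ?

1299

Order A = (A·((B·C)·D)): (B·C): 4×49 by 49×11 → 4×11, cost 4·49·11 = 2156; ((B·C)·D): 4×11 by 11×5 → 4×5, cost 4·11·5 = 220; cumulative 2376; (A·((B·C)·D)): 8×4 by 4×5 → 8×5, cost 8·4·5 = 160; cumulative 2536. Total 2536.
Order B = (A·(B·(C·D))): (C·D): 49×11 by 11×5 → 49×5, cost 49·11·5 = 2695; (B·(C·D)): 4×49 by 49×5 → 4×5, cost 4·49·5 = 980; cumulative 3675; (A·(B·(C·D))): 8×4 by 4×5 → 8×5, cost 8·4·5 = 160; cumulative 3835. Total 3835.
Difference: |2536 − 3835| = 1299.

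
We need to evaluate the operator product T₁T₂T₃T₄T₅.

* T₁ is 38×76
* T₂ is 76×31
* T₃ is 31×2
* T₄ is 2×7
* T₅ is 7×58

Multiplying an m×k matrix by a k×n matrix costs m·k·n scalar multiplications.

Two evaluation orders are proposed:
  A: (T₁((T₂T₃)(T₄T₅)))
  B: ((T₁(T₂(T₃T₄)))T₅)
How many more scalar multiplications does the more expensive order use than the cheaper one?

Order A = (T₁((T₂T₃)(T₄T₅))): (T₂T₃): 76×31 by 31×2 → 76×2, cost 76·31·2 = 4712; (T₄T₅): 2×7 by 7×58 → 2×58, cost 2·7·58 = 812; ((T₂T₃)(T₄T₅)): 76×2 by 2×58 → 76×58, cost 76·2·58 = 8816; cumulative 14340; (T₁((T₂T₃)(T₄T₅))): 38×76 by 76×58 → 38×58, cost 38·76·58 = 167504; cumulative 181844. Total 181844.
Order B = ((T₁(T₂(T₃T₄)))T₅): (T₃T₄): 31×2 by 2×7 → 31×7, cost 31·2·7 = 434; (T₂(T₃T₄)): 76×31 by 31×7 → 76×7, cost 76·31·7 = 16492; cumulative 16926; (T₁(T₂(T₃T₄))): 38×76 by 76×7 → 38×7, cost 38·76·7 = 20216; cumulative 37142; ((T₁(T₂(T₃T₄)))T₅): 38×7 by 7×58 → 38×58, cost 38·7·58 = 15428; cumulative 52570. Total 52570.
Difference: |181844 − 52570| = 129274.

129274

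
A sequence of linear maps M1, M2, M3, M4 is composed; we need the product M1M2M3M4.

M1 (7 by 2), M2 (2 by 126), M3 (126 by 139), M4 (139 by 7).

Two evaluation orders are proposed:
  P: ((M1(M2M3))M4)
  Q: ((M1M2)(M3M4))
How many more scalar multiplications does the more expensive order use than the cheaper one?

Order P = ((M1(M2M3))M4): (M2M3): 2×126 by 126×139 → 2×139, cost 2·126·139 = 35028; (M1(M2M3)): 7×2 by 2×139 → 7×139, cost 7·2·139 = 1946; cumulative 36974; ((M1(M2M3))M4): 7×139 by 139×7 → 7×7, cost 7·139·7 = 6811; cumulative 43785. Total 43785.
Order Q = ((M1M2)(M3M4)): (M1M2): 7×2 by 2×126 → 7×126, cost 7·2·126 = 1764; (M3M4): 126×139 by 139×7 → 126×7, cost 126·139·7 = 122598; ((M1M2)(M3M4)): 7×126 by 126×7 → 7×7, cost 7·126·7 = 6174; cumulative 130536. Total 130536.
Difference: |43785 − 130536| = 86751.

86751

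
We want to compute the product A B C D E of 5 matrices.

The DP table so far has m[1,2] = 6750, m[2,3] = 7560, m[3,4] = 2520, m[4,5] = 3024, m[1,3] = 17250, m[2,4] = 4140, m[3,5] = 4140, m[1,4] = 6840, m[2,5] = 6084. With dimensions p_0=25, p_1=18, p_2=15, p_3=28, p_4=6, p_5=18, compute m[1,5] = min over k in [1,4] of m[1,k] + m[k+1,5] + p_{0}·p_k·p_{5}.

9540

m[1,5] = min over k∈[1,4] of m[1,k]+m[k+1,5]+p_{0}·p_k·p_{5}.
k=1: 0 + 6084 + 25·18·18 = 14184; k=2: 6750 + 4140 + 25·15·18 = 17640; k=3: 17250 + 3024 + 25·28·18 = 32874; k=4: 6840 + 0 + 25·6·18 = 9540.
Minimum: 9540 at k=4.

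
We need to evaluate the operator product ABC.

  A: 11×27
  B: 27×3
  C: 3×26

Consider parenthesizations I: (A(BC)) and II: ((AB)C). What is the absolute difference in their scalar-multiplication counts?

8079

Order I = (A(BC)): (BC): 27×3 by 3×26 → 27×26, cost 27·3·26 = 2106; (A(BC)): 11×27 by 27×26 → 11×26, cost 11·27·26 = 7722; cumulative 9828. Total 9828.
Order II = ((AB)C): (AB): 11×27 by 27×3 → 11×3, cost 11·27·3 = 891; ((AB)C): 11×3 by 3×26 → 11×26, cost 11·3·26 = 858; cumulative 1749. Total 1749.
Difference: |9828 − 1749| = 8079.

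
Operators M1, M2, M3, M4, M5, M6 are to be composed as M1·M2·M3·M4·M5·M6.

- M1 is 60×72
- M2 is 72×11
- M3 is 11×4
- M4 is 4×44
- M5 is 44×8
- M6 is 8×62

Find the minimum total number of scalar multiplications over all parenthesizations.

Adjacent pairs: M1M2 = 60·72·11 = 47520; M2M3 = 72·11·4 = 3168; M3M4 = 11·4·44 = 1936; M4M5 = 4·44·8 = 1408; M5M6 = 44·8·62 = 21824.
Length 3: M1..M3: k=1: 0+3168+60·72·4=20448; k=2: 47520+0+60·11·4=50160 → min 20448 | M2..M4: k=2: 0+1936+72·11·44=36784; k=3: 3168+0+72·4·44=15840 → min 15840 | M3..M5: k=3: 0+1408+11·4·8=1760; k=4: 1936+0+11·44·8=5808 → min 1760 | M4..M6: k=4: 0+21824+4·44·62=32736; k=5: 1408+0+4·8·62=3392 → min 3392.
Length 4: M1..M4: k=1: 0+15840+60·72·44=205920; k=2: 47520+1936+60·11·44=78496; k=3: 20448+0+60·4·44=31008 → min 31008 | M2..M5: k=2: 0+1760+72·11·8=8096; k=3: 3168+1408+72·4·8=6880; k=4: 15840+0+72·44·8=41184 → min 6880 | M3..M6: k=3: 0+3392+11·4·62=6120; k=4: 1936+21824+11·44·62=53768; k=5: 1760+0+11·8·62=7216 → min 6120.
Length 5: M1..M5: k=1: 0+6880+60·72·8=41440; k=2: 47520+1760+60·11·8=54560; k=3: 20448+1408+60·4·8=23776; k=4: 31008+0+60·44·8=52128 → min 23776 | M2..M6: k=2: 0+6120+72·11·62=55224; k=3: 3168+3392+72·4·62=24416; k=4: 15840+21824+72·44·62=234080; k=5: 6880+0+72·8·62=42592 → min 24416.
Length 6: M1..M6: k=1: 0+24416+60·72·62=292256; k=2: 47520+6120+60·11·62=94560; k=3: 20448+3392+60·4·62=38720; k=4: 31008+21824+60·44·62=216512; k=5: 23776+0+60·8·62=53536 → min 38720.
Optimal order: ((M1·(M2·M3))·((M4·M5)·M6)) with cost 38720.

38720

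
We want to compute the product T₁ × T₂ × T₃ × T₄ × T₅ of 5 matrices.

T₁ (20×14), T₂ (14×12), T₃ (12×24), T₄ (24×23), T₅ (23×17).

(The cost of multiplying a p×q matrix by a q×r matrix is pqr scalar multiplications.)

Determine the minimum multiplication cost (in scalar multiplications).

Adjacent pairs: T₁T₂ = 20·14·12 = 3360; T₂T₃ = 14·12·24 = 4032; T₃T₄ = 12·24·23 = 6624; T₄T₅ = 24·23·17 = 9384.
Length 3: T₁..T₃: k=1: 0+4032+20·14·24=10752; k=2: 3360+0+20·12·24=9120 → min 9120 | T₂..T₄: k=2: 0+6624+14·12·23=10488; k=3: 4032+0+14·24·23=11760 → min 10488 | T₃..T₅: k=3: 0+9384+12·24·17=14280; k=4: 6624+0+12·23·17=11316 → min 11316.
Length 4: T₁..T₄: k=1: 0+10488+20·14·23=16928; k=2: 3360+6624+20·12·23=15504; k=3: 9120+0+20·24·23=20160 → min 15504 | T₂..T₅: k=2: 0+11316+14·12·17=14172; k=3: 4032+9384+14·24·17=19128; k=4: 10488+0+14·23·17=15962 → min 14172.
Length 5: T₁..T₅: k=1: 0+14172+20·14·17=18932; k=2: 3360+11316+20·12·17=18756; k=3: 9120+9384+20·24·17=26664; k=4: 15504+0+20·23·17=23324 → min 18756.
Optimal order: ((T₁ × T₂) × ((T₃ × T₄) × T₅)) with cost 18756.

18756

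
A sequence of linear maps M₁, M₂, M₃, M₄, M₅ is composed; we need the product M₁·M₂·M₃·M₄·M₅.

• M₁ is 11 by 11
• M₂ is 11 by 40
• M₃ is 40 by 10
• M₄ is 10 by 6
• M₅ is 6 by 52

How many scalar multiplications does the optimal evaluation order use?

9198

Adjacent pairs: M₁M₂ = 11·11·40 = 4840; M₂M₃ = 11·40·10 = 4400; M₃M₄ = 40·10·6 = 2400; M₄M₅ = 10·6·52 = 3120.
Length 3: M₁..M₃: k=1: 0+4400+11·11·10=5610; k=2: 4840+0+11·40·10=9240 → min 5610 | M₂..M₄: k=2: 0+2400+11·40·6=5040; k=3: 4400+0+11·10·6=5060 → min 5040 | M₃..M₅: k=3: 0+3120+40·10·52=23920; k=4: 2400+0+40·6·52=14880 → min 14880.
Length 4: M₁..M₄: k=1: 0+5040+11·11·6=5766; k=2: 4840+2400+11·40·6=9880; k=3: 5610+0+11·10·6=6270 → min 5766 | M₂..M₅: k=2: 0+14880+11·40·52=37760; k=3: 4400+3120+11·10·52=13240; k=4: 5040+0+11·6·52=8472 → min 8472.
Length 5: M₁..M₅: k=1: 0+8472+11·11·52=14764; k=2: 4840+14880+11·40·52=42600; k=3: 5610+3120+11·10·52=14450; k=4: 5766+0+11·6·52=9198 → min 9198.
Optimal order: ((M₁·(M₂·(M₃·M₄)))·M₅) with cost 9198.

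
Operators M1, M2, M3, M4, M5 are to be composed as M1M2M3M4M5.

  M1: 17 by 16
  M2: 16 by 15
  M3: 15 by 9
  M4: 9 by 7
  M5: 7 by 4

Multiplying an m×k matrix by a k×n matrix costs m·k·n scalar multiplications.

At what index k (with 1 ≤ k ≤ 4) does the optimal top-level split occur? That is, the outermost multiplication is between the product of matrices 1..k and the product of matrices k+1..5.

Adjacent pairs: M1M2 = 17·16·15 = 4080; M2M3 = 16·15·9 = 2160; M3M4 = 15·9·7 = 945; M4M5 = 9·7·4 = 252.
Length 3: M1..M3: k=1: 0+2160+17·16·9=4608; k=2: 4080+0+17·15·9=6375 → min 4608 | M2..M4: k=2: 0+945+16·15·7=2625; k=3: 2160+0+16·9·7=3168 → min 2625 | M3..M5: k=3: 0+252+15·9·4=792; k=4: 945+0+15·7·4=1365 → min 792.
Length 4: M1..M4: k=1: 0+2625+17·16·7=4529; k=2: 4080+945+17·15·7=6810; k=3: 4608+0+17·9·7=5679 → min 4529 | M2..M5: k=2: 0+792+16·15·4=1752; k=3: 2160+252+16·9·4=2988; k=4: 2625+0+16·7·4=3073 → min 1752.
Top-level splits: k=1: (M1..M1)·(M2..M5) → 0+1752+17·16·4 = 2840; k=2: (M1..M2)·(M3..M5) → 4080+792+17·15·4 = 5892; k=3: (M1..M3)·(M4..M5) → 4608+252+17·9·4 = 5472; k=4: (M1..M4)·(M5..M5) → 4529+0+17·7·4 = 5005.
Best split is after M1, i.e. k = 1.

1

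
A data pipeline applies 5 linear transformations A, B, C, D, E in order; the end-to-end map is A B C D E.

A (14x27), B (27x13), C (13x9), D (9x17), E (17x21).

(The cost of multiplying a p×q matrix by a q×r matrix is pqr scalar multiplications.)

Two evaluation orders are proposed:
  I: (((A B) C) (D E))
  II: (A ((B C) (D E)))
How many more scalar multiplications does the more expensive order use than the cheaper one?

7002

Order I = (((A B) C) (D E)): (A B): 14×27 by 27×13 → 14×13, cost 14·27·13 = 4914; ((A B) C): 14×13 by 13×9 → 14×9, cost 14·13·9 = 1638; cumulative 6552; (D E): 9×17 by 17×21 → 9×21, cost 9·17·21 = 3213; (((A B) C) (D E)): 14×9 by 9×21 → 14×21, cost 14·9·21 = 2646; cumulative 12411. Total 12411.
Order II = (A ((B C) (D E))): (B C): 27×13 by 13×9 → 27×9, cost 27·13·9 = 3159; (D E): 9×17 by 17×21 → 9×21, cost 9·17·21 = 3213; ((B C) (D E)): 27×9 by 9×21 → 27×21, cost 27·9·21 = 5103; cumulative 11475; (A ((B C) (D E))): 14×27 by 27×21 → 14×21, cost 14·27·21 = 7938; cumulative 19413. Total 19413.
Difference: |12411 − 19413| = 7002.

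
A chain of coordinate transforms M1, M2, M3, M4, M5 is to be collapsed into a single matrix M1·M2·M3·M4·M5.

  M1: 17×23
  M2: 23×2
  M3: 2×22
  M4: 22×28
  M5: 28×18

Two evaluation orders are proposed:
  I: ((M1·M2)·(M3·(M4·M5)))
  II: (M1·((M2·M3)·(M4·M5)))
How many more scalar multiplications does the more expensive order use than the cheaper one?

Order I = ((M1·M2)·(M3·(M4·M5))): (M1·M2): 17×23 by 23×2 → 17×2, cost 17·23·2 = 782; (M4·M5): 22×28 by 28×18 → 22×18, cost 22·28·18 = 11088; (M3·(M4·M5)): 2×22 by 22×18 → 2×18, cost 2·22·18 = 792; cumulative 11880; ((M1·M2)·(M3·(M4·M5))): 17×2 by 2×18 → 17×18, cost 17·2·18 = 612; cumulative 13274. Total 13274.
Order II = (M1·((M2·M3)·(M4·M5))): (M2·M3): 23×2 by 2×22 → 23×22, cost 23·2·22 = 1012; (M4·M5): 22×28 by 28×18 → 22×18, cost 22·28·18 = 11088; ((M2·M3)·(M4·M5)): 23×22 by 22×18 → 23×18, cost 23·22·18 = 9108; cumulative 21208; (M1·((M2·M3)·(M4·M5))): 17×23 by 23×18 → 17×18, cost 17·23·18 = 7038; cumulative 28246. Total 28246.
Difference: |13274 − 28246| = 14972.

14972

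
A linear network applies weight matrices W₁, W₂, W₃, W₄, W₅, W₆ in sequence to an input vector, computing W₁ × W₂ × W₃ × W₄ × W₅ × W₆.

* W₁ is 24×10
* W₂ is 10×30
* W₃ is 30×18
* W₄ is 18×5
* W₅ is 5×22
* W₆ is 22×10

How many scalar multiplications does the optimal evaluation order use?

7700

Adjacent pairs: W₁W₂ = 24·10·30 = 7200; W₂W₃ = 10·30·18 = 5400; W₃W₄ = 30·18·5 = 2700; W₄W₅ = 18·5·22 = 1980; W₅W₆ = 5·22·10 = 1100.
Length 3: W₁..W₃: k=1: 0+5400+24·10·18=9720; k=2: 7200+0+24·30·18=20160 → min 9720 | W₂..W₄: k=2: 0+2700+10·30·5=4200; k=3: 5400+0+10·18·5=6300 → min 4200 | W₃..W₅: k=3: 0+1980+30·18·22=13860; k=4: 2700+0+30·5·22=6000 → min 6000 | W₄..W₆: k=4: 0+1100+18·5·10=2000; k=5: 1980+0+18·22·10=5940 → min 2000.
Length 4: W₁..W₄: k=1: 0+4200+24·10·5=5400; k=2: 7200+2700+24·30·5=13500; k=3: 9720+0+24·18·5=11880 → min 5400 | W₂..W₅: k=2: 0+6000+10·30·22=12600; k=3: 5400+1980+10·18·22=11340; k=4: 4200+0+10·5·22=5300 → min 5300 | W₃..W₆: k=3: 0+2000+30·18·10=7400; k=4: 2700+1100+30·5·10=5300; k=5: 6000+0+30·22·10=12600 → min 5300.
Length 5: W₁..W₅: k=1: 0+5300+24·10·22=10580; k=2: 7200+6000+24·30·22=29040; k=3: 9720+1980+24·18·22=21204; k=4: 5400+0+24·5·22=8040 → min 8040 | W₂..W₆: k=2: 0+5300+10·30·10=8300; k=3: 5400+2000+10·18·10=9200; k=4: 4200+1100+10·5·10=5800; k=5: 5300+0+10·22·10=7500 → min 5800.
Length 6: W₁..W₆: k=1: 0+5800+24·10·10=8200; k=2: 7200+5300+24·30·10=19700; k=3: 9720+2000+24·18·10=16040; k=4: 5400+1100+24·5·10=7700; k=5: 8040+0+24·22·10=13320 → min 7700.
Optimal order: ((W₁ × (W₂ × (W₃ × W₄))) × (W₅ × W₆)) with cost 7700.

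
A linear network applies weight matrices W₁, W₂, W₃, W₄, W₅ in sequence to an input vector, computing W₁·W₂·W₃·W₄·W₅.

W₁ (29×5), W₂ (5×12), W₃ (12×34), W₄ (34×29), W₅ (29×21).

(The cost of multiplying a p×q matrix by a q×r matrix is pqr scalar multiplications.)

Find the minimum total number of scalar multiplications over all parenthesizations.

Adjacent pairs: W₁W₂ = 29·5·12 = 1740; W₂W₃ = 5·12·34 = 2040; W₃W₄ = 12·34·29 = 11832; W₄W₅ = 34·29·21 = 20706.
Length 3: W₁..W₃: k=1: 0+2040+29·5·34=6970; k=2: 1740+0+29·12·34=13572 → min 6970 | W₂..W₄: k=2: 0+11832+5·12·29=13572; k=3: 2040+0+5·34·29=6970 → min 6970 | W₃..W₅: k=3: 0+20706+12·34·21=29274; k=4: 11832+0+12·29·21=19140 → min 19140.
Length 4: W₁..W₄: k=1: 0+6970+29·5·29=11175; k=2: 1740+11832+29·12·29=23664; k=3: 6970+0+29·34·29=35564 → min 11175 | W₂..W₅: k=2: 0+19140+5·12·21=20400; k=3: 2040+20706+5·34·21=26316; k=4: 6970+0+5·29·21=10015 → min 10015.
Length 5: W₁..W₅: k=1: 0+10015+29·5·21=13060; k=2: 1740+19140+29·12·21=28188; k=3: 6970+20706+29·34·21=48382; k=4: 11175+0+29·29·21=28836 → min 13060.
Optimal order: (W₁·(((W₂·W₃)·W₄)·W₅)) with cost 13060.

13060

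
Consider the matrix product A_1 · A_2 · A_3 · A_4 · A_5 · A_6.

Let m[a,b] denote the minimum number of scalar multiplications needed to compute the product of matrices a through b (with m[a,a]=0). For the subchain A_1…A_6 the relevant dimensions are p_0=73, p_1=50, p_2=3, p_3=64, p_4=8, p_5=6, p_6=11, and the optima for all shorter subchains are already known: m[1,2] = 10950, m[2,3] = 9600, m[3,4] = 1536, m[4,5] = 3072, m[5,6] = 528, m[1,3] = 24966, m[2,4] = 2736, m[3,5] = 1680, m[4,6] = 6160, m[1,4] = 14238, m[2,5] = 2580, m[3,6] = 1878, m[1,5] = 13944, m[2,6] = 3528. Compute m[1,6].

m[1,6] = min over k∈[1,5] of m[1,k]+m[k+1,6]+p_{0}·p_k·p_{6}.
k=1: 0 + 3528 + 73·50·11 = 43678; k=2: 10950 + 1878 + 73·3·11 = 15237; k=3: 24966 + 6160 + 73·64·11 = 82518; k=4: 14238 + 528 + 73·8·11 = 21190; k=5: 13944 + 0 + 73·6·11 = 18762.
Minimum: 15237 at k=2.

15237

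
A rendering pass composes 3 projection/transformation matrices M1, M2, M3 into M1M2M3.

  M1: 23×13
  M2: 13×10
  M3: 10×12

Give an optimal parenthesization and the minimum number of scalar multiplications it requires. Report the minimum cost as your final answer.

5148

(M1(M2M3)): cost 5148.
((M1M2)M3): cost 5750.
Optimal: (M1(M2M3)) with cost 5148.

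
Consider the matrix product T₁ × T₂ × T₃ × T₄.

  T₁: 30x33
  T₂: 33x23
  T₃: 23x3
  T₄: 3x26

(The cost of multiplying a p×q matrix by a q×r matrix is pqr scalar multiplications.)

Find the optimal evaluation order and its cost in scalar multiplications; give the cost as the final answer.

Adjacent pairs: T₁T₂ = 30·33·23 = 22770; T₂T₃ = 33·23·3 = 2277; T₃T₄ = 23·3·26 = 1794.
Length 3: T₁..T₃: k=1: 0+2277+30·33·3=5247; k=2: 22770+0+30·23·3=24840 → min 5247 | T₂..T₄: k=2: 0+1794+33·23·26=21528; k=3: 2277+0+33·3·26=4851 → min 4851.
Length 4: T₁..T₄: k=1: 0+4851+30·33·26=30591; k=2: 22770+1794+30·23·26=42504; k=3: 5247+0+30·3·26=7587 → min 7587.
Optimal parenthesization: ((T₁ × (T₂ × T₃)) × T₄) with cost 7587.

7587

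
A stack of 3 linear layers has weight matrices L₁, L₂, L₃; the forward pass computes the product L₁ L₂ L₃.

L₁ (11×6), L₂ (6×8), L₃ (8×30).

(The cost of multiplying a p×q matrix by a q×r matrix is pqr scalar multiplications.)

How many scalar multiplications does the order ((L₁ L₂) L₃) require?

3168

(L₁ L₂): 11×6 by 6×8 → 11×8, cost 11·6·8 = 528
((L₁ L₂) L₃): 11×8 by 8×30 → 11×30, cost 11·8·30 = 2640; cumulative 3168
Total: 3168 scalar multiplications.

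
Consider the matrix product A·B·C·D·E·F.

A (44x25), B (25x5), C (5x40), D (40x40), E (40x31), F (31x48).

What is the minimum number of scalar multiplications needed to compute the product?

37700

Adjacent pairs: AB = 44·25·5 = 5500; BC = 25·5·40 = 5000; CD = 5·40·40 = 8000; DE = 40·40·31 = 49600; EF = 40·31·48 = 59520.
Length 3: A..C: k=1: 0+5000+44·25·40=49000; k=2: 5500+0+44·5·40=14300 → min 14300 | B..D: k=2: 0+8000+25·5·40=13000; k=3: 5000+0+25·40·40=45000 → min 13000 | C..E: k=3: 0+49600+5·40·31=55800; k=4: 8000+0+5·40·31=14200 → min 14200 | D..F: k=4: 0+59520+40·40·48=136320; k=5: 49600+0+40·31·48=109120 → min 109120.
Length 4: A..D: k=1: 0+13000+44·25·40=57000; k=2: 5500+8000+44·5·40=22300; k=3: 14300+0+44·40·40=84700 → min 22300 | B..E: k=2: 0+14200+25·5·31=18075; k=3: 5000+49600+25·40·31=85600; k=4: 13000+0+25·40·31=44000 → min 18075 | C..F: k=3: 0+109120+5·40·48=118720; k=4: 8000+59520+5·40·48=77120; k=5: 14200+0+5·31·48=21640 → min 21640.
Length 5: A..E: k=1: 0+18075+44·25·31=52175; k=2: 5500+14200+44·5·31=26520; k=3: 14300+49600+44·40·31=118460; k=4: 22300+0+44·40·31=76860 → min 26520 | B..F: k=2: 0+21640+25·5·48=27640; k=3: 5000+109120+25·40·48=162120; k=4: 13000+59520+25·40·48=120520; k=5: 18075+0+25·31·48=55275 → min 27640.
Length 6: A..F: k=1: 0+27640+44·25·48=80440; k=2: 5500+21640+44·5·48=37700; k=3: 14300+109120+44·40·48=207900; k=4: 22300+59520+44·40·48=166300; k=5: 26520+0+44·31·48=91992 → min 37700.
Optimal order: ((A·B)·(((C·D)·E)·F)) with cost 37700.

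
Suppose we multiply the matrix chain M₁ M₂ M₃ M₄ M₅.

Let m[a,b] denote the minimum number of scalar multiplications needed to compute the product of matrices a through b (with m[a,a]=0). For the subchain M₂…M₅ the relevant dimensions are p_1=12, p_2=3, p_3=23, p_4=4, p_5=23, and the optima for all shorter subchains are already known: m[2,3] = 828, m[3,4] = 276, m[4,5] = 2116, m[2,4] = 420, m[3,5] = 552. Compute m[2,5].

1380

m[2,5] = min over k∈[2,4] of m[2,k]+m[k+1,5]+p_{1}·p_k·p_{5}.
k=2: 0 + 552 + 12·3·23 = 1380; k=3: 828 + 2116 + 12·23·23 = 9292; k=4: 420 + 0 + 12·4·23 = 1524.
Minimum: 1380 at k=2.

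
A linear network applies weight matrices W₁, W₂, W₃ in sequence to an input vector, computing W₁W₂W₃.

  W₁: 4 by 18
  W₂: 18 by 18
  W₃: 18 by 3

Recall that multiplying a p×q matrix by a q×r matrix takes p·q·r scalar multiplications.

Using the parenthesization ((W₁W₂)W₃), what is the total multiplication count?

(W₁W₂): 4×18 by 18×18 → 4×18, cost 4·18·18 = 1296
((W₁W₂)W₃): 4×18 by 18×3 → 4×3, cost 4·18·3 = 216; cumulative 1512
Total: 1512 scalar multiplications.

1512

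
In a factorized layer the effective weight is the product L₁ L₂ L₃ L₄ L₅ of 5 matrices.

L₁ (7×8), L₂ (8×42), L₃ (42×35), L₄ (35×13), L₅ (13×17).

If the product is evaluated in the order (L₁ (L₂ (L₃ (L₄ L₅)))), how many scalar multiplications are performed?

39389

(L₄ L₅): 35×13 by 13×17 → 35×17, cost 35·13·17 = 7735
(L₃ (L₄ L₅)): 42×35 by 35×17 → 42×17, cost 42·35·17 = 24990; cumulative 32725
(L₂ (L₃ (L₄ L₅))): 8×42 by 42×17 → 8×17, cost 8·42·17 = 5712; cumulative 38437
(L₁ (L₂ (L₃ (L₄ L₅)))): 7×8 by 8×17 → 7×17, cost 7·8·17 = 952; cumulative 39389
Total: 39389 scalar multiplications.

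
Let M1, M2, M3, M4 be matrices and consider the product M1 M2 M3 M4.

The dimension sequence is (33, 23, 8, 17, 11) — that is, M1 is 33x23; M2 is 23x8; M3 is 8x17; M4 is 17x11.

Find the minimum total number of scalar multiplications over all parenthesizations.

10472

Adjacent pairs: M1M2 = 33·23·8 = 6072; M2M3 = 23·8·17 = 3128; M3M4 = 8·17·11 = 1496.
Length 3: M1..M3: k=1: 0+3128+33·23·17=16031; k=2: 6072+0+33·8·17=10560 → min 10560 | M2..M4: k=2: 0+1496+23·8·11=3520; k=3: 3128+0+23·17·11=7429 → min 3520.
Length 4: M1..M4: k=1: 0+3520+33·23·11=11869; k=2: 6072+1496+33·8·11=10472; k=3: 10560+0+33·17·11=16731 → min 10472.
Optimal order: ((M1 M2) (M3 M4)) with cost 10472.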